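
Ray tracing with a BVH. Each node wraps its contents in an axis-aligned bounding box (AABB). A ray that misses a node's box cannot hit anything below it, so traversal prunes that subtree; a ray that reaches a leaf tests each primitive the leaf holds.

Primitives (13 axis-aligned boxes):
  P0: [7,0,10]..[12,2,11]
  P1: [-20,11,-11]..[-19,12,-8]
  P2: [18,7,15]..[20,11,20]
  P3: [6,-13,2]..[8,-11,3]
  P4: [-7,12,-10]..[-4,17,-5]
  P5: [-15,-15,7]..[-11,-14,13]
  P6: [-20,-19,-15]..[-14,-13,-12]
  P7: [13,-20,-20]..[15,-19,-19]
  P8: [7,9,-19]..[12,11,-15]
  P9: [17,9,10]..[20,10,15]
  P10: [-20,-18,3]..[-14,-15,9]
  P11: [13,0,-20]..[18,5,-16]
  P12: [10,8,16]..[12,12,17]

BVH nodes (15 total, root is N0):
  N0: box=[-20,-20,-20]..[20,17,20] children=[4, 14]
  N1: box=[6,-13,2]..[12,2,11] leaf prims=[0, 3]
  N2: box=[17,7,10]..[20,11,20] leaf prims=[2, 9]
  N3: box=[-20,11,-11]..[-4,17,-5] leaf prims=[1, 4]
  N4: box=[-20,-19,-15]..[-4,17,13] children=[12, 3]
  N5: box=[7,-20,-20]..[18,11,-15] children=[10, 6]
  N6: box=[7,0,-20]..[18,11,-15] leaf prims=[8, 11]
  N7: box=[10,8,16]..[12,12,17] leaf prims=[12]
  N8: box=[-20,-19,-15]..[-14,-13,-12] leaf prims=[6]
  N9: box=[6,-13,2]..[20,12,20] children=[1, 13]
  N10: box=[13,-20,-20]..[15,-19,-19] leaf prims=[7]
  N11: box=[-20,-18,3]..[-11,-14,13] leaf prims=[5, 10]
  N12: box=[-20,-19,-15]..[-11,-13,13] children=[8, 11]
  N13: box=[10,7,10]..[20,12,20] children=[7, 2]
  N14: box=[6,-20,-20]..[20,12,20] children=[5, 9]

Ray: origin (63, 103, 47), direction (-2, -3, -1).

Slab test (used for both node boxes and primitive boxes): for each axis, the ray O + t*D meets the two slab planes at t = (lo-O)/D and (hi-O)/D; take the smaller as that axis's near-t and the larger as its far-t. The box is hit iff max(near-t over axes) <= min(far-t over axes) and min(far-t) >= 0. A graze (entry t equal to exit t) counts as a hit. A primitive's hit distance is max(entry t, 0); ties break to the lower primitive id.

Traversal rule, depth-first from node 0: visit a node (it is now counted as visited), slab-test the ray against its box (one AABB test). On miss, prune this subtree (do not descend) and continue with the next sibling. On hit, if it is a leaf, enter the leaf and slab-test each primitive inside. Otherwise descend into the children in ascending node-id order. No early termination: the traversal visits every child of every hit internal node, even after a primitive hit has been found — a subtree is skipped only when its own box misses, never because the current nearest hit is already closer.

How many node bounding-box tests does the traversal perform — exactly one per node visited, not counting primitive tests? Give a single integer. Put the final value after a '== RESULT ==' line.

Trace the traversal:
N0 x:[43/2,83/2] y:[86/3,41] z:[27,67] -> hit [86/3,41], descend [4, 14]
  N4 x:[67/2,83/2] y:[86/3,122/3] z:[34,62] -> hit [34,122/3], descend [3, 12]
    N3 x:[67/2,83/2] y:[86/3,92/3] z:[52,58] -> miss, prune
    N12 x:[37,83/2] y:[116/3,122/3] z:[34,62] -> hit [116/3,122/3], descend [8, 11]
      N8 x:[77/2,83/2] y:[116/3,122/3] z:[59,62] -> miss, prune
      N11 x:[37,83/2] y:[39,121/3] z:[34,44] -> hit [39,121/3] leaf, test {P5@t=39, P10@t=118/3}
  N14 x:[43/2,57/2] y:[91/3,41] z:[27,67] -> miss, prune

Summary -> nodes [0, 4, 3, 12, 8, 11, 14]; box-tests=7; leaf-entries=1; first=P5

== RESULT ==
7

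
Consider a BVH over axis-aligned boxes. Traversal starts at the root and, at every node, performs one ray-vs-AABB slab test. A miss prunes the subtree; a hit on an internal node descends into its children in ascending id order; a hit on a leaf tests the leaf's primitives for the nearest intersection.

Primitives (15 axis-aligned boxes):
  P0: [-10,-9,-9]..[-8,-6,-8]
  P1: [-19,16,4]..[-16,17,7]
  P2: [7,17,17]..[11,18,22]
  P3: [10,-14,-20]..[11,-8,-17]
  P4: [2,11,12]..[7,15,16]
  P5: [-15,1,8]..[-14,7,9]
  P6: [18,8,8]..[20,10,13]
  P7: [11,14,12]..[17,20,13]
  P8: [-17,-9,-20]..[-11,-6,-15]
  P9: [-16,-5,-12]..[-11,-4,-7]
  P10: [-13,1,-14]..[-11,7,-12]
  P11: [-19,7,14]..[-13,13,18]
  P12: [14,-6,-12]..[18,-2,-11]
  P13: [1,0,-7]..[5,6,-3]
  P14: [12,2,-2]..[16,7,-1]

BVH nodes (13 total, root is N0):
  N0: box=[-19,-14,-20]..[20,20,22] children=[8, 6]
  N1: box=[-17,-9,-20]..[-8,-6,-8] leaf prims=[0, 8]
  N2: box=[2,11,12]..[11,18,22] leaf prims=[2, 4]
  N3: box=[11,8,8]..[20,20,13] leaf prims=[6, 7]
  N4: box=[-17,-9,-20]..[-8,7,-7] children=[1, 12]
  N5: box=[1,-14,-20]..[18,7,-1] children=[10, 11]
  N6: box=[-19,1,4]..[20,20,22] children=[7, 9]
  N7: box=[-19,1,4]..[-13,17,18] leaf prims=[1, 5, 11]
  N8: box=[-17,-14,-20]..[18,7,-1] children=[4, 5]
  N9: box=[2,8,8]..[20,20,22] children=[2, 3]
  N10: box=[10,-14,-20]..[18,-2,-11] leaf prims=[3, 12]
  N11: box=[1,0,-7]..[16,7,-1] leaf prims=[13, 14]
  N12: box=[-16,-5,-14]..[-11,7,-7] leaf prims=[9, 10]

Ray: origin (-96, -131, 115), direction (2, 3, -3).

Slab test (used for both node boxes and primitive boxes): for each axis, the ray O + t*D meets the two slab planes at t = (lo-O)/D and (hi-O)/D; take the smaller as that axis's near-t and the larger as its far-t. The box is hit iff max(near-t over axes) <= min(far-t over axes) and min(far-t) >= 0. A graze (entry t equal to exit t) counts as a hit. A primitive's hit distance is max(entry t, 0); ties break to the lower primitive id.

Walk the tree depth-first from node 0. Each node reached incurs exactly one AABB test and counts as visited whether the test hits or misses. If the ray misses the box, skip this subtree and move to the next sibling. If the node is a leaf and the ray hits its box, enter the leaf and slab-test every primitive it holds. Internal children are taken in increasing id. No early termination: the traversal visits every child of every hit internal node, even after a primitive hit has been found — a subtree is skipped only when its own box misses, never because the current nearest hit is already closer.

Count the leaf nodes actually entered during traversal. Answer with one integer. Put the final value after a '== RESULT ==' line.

Walk:
N0 x:[77/2,58] y:[39,151/3] z:[31,45] -> hit [39,45], descend [6, 8]
  N6 x:[77/2,58] y:[44,151/3] z:[31,37] -> miss, prune
  N8 x:[79/2,57] y:[39,46] z:[116/3,45] -> hit [79/2,45], descend [4, 5]
    N4 x:[79/2,44] y:[122/3,46] z:[122/3,45] -> hit [122/3,44], descend [1, 12]
      N1 x:[79/2,44] y:[122/3,125/3] z:[41,45] -> hit [41,125/3] leaf, test {P0(miss), P8(miss)}
      N12 x:[40,85/2] y:[42,46] z:[122/3,43] -> hit [42,85/2] leaf, test {P9@t=42, P10(miss)}
    N5 x:[97/2,57] y:[39,46] z:[116/3,45] -> miss, prune

Visited [0, 6, 8, 4, 1, 12, 5]. Tests: 7 box, 2 leaf. Nearest: P9.

== RESULT ==
2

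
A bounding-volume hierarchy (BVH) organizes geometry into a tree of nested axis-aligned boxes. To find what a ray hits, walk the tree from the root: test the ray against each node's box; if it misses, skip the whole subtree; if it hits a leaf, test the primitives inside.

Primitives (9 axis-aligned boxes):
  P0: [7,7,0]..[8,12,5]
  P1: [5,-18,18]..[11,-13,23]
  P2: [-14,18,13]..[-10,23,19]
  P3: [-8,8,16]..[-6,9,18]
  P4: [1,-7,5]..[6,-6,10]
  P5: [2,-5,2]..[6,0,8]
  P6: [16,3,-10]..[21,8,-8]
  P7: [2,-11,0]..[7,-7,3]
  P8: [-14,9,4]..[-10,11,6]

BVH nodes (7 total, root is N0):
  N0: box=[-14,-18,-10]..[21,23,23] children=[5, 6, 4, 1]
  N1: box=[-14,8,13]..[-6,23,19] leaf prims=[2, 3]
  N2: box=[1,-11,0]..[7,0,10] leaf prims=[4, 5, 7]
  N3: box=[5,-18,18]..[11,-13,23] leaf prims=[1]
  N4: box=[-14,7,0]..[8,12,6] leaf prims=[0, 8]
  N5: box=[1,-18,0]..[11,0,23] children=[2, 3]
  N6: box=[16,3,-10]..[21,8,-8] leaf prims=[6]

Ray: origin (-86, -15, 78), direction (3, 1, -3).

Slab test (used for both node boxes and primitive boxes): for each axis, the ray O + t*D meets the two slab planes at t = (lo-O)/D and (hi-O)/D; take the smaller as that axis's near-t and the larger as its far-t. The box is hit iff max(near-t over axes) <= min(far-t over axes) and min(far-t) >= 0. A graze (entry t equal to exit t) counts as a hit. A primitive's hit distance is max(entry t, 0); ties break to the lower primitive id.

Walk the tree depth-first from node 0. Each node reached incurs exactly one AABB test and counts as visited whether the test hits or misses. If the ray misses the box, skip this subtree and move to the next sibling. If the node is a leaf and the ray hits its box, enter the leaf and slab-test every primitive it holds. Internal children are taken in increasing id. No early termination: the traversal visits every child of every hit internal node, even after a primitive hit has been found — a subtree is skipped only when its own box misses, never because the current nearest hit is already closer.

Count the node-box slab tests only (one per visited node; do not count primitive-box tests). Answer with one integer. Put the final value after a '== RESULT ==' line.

Walk:
N0 x:[24,107/3] y:[-3,38] z:[55/3,88/3] -> hit [24,88/3], descend [1, 4, 5, 6]
  N1 x:[24,80/3] y:[23,38] z:[59/3,65/3] -> miss, prune
  N4 x:[24,94/3] y:[22,27] z:[24,26] -> hit [24,26] leaf, test {P0(miss), P8@t=24}
  N5 x:[29,97/3] y:[-3,15] z:[55/3,26] -> miss, prune
  N6 x:[34,107/3] y:[18,23] z:[86/3,88/3] -> miss, prune

order=[0, 1, 4, 5, 6]  |boxes|=5  |leaves|=1  hit=P8

== RESULT ==
5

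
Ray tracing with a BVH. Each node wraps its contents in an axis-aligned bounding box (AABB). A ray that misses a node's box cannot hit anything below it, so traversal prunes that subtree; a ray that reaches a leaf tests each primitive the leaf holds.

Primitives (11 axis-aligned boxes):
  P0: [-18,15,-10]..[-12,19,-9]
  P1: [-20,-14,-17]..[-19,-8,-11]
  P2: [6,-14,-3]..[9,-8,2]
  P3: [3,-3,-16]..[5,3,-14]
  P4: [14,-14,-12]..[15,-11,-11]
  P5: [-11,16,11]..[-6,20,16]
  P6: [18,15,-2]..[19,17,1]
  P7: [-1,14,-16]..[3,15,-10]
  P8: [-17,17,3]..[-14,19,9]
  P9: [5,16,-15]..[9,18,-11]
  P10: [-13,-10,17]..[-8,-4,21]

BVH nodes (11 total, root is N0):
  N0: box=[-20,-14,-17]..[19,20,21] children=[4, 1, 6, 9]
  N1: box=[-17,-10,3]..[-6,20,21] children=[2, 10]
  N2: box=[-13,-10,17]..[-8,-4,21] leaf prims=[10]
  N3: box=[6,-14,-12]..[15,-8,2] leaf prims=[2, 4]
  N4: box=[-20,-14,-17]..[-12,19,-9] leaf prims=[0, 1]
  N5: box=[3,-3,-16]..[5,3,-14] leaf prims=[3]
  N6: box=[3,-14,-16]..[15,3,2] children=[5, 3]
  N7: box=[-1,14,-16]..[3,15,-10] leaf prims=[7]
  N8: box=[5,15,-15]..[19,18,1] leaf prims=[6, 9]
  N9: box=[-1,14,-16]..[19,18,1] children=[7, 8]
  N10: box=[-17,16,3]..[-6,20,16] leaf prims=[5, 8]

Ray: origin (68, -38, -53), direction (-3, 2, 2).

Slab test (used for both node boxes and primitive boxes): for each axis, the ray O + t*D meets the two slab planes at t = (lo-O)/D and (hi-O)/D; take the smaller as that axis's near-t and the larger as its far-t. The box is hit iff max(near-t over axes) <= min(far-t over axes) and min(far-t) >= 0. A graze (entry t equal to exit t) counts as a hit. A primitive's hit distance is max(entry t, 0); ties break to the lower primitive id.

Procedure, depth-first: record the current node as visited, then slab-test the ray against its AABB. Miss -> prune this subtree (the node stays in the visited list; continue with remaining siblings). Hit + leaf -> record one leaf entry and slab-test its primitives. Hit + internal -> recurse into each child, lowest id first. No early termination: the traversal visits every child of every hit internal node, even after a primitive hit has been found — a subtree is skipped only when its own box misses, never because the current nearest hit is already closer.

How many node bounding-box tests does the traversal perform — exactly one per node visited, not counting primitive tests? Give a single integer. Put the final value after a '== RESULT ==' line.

Trace the traversal:
N0 x:[49/3,88/3] y:[12,29] z:[18,37] -> hit [18,29], descend [1, 4, 6, 9]
  N1 x:[74/3,85/3] y:[14,29] z:[28,37] -> hit [28,85/3], descend [2, 10]
    N2 x:[76/3,27] y:[14,17] z:[35,37] -> miss, prune
    N10 x:[74/3,85/3] y:[27,29] z:[28,69/2] -> hit [28,85/3] leaf, test {P5(miss), P8@t=28}
  N4 x:[80/3,88/3] y:[12,57/2] z:[18,22] -> miss, prune
  N6 x:[53/3,65/3] y:[12,41/2] z:[37/2,55/2] -> hit [37/2,41/2], descend [3, 5]
    N3 x:[53/3,62/3] y:[12,15] z:[41/2,55/2] -> miss, prune
    N5 x:[21,65/3] y:[35/2,41/2] z:[37/2,39/2] -> miss, prune
  N9 x:[49/3,23] y:[26,28] z:[37/2,27] -> miss, prune

Visited [0, 1, 2, 10, 4, 6, 3, 5, 9]. Tests: 9 box, 1 leaf. Nearest: P8.

== RESULT ==
9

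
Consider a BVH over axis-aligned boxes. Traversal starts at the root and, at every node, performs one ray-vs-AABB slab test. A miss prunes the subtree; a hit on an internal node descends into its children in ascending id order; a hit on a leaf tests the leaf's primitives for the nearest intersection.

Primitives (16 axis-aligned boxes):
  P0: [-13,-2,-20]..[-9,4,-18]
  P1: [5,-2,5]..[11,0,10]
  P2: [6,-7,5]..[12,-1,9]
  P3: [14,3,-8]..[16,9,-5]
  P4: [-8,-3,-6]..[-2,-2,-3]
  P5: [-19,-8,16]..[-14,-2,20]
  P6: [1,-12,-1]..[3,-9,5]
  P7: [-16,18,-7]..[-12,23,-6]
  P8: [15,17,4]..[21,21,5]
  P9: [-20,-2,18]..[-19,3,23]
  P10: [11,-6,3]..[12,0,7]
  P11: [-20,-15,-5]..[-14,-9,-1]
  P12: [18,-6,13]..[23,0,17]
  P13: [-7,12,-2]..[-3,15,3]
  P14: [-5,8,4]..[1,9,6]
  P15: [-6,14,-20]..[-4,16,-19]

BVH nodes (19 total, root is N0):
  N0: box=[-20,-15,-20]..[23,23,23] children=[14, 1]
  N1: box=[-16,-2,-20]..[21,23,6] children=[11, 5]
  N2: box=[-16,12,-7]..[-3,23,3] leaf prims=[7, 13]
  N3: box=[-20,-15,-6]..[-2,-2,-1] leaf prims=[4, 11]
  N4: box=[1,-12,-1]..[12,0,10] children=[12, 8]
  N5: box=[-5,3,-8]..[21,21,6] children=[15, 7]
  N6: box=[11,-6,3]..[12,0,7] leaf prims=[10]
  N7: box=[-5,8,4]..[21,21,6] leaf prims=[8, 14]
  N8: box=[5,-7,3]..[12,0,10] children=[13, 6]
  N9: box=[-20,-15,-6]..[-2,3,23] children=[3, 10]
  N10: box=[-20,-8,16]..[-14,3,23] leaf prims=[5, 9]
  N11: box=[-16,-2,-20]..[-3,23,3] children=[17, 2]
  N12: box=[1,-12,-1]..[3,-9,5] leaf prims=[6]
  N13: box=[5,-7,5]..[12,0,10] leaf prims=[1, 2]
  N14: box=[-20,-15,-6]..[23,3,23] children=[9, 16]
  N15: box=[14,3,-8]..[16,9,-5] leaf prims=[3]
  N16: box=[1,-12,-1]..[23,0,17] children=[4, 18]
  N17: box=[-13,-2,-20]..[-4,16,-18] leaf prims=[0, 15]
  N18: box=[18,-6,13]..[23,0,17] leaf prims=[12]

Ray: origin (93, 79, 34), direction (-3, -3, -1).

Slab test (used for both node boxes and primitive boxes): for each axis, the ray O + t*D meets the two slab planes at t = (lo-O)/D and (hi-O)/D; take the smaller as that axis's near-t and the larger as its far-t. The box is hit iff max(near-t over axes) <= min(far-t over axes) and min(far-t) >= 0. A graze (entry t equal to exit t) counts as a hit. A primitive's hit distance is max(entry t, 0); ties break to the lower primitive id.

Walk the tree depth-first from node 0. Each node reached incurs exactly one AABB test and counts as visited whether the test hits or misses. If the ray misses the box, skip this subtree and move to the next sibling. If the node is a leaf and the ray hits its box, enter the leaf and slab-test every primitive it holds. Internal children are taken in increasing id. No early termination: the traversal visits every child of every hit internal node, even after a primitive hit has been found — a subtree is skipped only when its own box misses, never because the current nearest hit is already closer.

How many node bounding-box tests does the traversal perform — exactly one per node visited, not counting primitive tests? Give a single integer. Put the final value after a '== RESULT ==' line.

Walk:
N0 x:[70/3,113/3] y:[56/3,94/3] z:[11,54] -> hit [70/3,94/3], descend [1, 14]
  N1 x:[24,109/3] y:[56/3,27] z:[28,54] -> miss, prune
  N14 x:[70/3,113/3] y:[76/3,94/3] z:[11,40] -> hit [76/3,94/3], descend [9, 16]
    N9 x:[95/3,113/3] y:[76/3,94/3] z:[11,40] -> miss, prune
    N16 x:[70/3,92/3] y:[79/3,91/3] z:[17,35] -> hit [79/3,91/3], descend [4, 18]
      N4 x:[27,92/3] y:[79/3,91/3] z:[24,35] -> hit [27,91/3], descend [8, 12]
        N8 x:[27,88/3] y:[79/3,86/3] z:[24,31] -> hit [27,86/3], descend [6, 13]
          N6 x:[27,82/3] y:[79/3,85/3] z:[27,31] -> hit [27,82/3] leaf, test {P10@t=27}
          N13 x:[27,88/3] y:[79/3,86/3] z:[24,29] -> hit [27,86/3] leaf, test {P1(miss), P2@t=27}
        N12 x:[30,92/3] y:[88/3,91/3] z:[29,35] -> hit [30,91/3] leaf, test {P6@t=30}
      N18 x:[70/3,25] y:[79/3,85/3] z:[17,21] -> miss, prune

Summary -> nodes [0, 1, 14, 9, 16, 4, 8, 6, 13, 12, 18]; box-tests=11; leaf-entries=3; first=P2

== RESULT ==
11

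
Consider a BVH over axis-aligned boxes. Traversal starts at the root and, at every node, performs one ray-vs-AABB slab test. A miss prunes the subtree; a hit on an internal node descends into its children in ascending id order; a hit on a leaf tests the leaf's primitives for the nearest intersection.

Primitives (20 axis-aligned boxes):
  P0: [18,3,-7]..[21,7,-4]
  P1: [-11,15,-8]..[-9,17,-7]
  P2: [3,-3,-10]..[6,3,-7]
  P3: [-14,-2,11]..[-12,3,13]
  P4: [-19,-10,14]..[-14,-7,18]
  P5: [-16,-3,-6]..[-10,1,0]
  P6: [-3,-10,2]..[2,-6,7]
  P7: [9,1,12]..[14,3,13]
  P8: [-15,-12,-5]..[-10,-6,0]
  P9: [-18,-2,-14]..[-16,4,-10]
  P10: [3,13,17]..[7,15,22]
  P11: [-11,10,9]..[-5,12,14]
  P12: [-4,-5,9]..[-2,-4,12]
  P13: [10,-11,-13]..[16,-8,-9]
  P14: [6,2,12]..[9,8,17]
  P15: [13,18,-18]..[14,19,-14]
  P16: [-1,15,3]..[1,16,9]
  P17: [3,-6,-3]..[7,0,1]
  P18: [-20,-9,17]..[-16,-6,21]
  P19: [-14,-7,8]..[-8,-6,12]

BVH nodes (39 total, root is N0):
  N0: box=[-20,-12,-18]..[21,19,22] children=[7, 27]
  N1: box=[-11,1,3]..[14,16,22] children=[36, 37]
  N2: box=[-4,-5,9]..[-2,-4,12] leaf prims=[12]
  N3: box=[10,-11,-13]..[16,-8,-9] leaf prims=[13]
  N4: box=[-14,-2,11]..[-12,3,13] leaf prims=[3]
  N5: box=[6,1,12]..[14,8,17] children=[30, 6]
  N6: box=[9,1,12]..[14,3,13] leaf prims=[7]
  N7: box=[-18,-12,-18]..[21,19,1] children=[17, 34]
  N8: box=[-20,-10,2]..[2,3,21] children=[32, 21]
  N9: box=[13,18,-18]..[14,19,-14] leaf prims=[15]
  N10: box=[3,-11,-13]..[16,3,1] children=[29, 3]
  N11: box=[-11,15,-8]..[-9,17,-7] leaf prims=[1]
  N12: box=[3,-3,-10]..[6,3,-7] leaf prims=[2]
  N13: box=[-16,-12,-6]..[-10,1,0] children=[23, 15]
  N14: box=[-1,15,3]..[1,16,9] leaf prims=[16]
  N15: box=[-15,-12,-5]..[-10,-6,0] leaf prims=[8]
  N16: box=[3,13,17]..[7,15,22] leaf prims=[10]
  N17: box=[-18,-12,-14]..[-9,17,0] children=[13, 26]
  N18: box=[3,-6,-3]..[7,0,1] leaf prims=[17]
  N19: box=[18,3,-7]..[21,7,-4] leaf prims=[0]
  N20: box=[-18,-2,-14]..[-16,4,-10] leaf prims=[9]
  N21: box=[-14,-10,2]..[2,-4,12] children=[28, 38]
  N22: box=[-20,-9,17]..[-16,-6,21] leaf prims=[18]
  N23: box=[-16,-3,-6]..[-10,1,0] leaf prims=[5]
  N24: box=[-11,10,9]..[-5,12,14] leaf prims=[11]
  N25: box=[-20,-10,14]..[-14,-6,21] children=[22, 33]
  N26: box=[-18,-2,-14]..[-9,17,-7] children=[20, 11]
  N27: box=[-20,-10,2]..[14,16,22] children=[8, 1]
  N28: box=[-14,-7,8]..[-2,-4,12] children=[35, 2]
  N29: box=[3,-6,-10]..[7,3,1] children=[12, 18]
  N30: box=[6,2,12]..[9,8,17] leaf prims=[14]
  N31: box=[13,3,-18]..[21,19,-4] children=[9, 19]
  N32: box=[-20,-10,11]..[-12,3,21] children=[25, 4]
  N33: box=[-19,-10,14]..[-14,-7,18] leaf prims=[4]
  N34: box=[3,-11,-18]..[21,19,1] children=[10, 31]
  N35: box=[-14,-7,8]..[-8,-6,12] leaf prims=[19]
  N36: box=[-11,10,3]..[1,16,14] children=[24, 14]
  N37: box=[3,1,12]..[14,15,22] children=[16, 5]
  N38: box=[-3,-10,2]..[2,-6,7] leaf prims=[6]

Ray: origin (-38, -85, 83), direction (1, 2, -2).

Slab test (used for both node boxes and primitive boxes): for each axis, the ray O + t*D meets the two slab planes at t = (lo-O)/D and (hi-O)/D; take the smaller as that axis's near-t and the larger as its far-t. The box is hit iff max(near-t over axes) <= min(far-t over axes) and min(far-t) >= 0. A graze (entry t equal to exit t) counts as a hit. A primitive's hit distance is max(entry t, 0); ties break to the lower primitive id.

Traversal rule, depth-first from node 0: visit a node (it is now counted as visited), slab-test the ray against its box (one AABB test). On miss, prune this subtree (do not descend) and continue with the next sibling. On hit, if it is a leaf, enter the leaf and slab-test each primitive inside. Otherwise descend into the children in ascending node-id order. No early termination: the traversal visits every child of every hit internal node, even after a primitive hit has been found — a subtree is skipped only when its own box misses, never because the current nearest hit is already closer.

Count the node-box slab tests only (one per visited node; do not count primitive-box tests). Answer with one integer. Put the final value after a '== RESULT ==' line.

Traverse from the root:
N0 x:[18,59] y:[73/2,52] z:[61/2,101/2] -> hit [73/2,101/2], descend [7, 27]
  N7 x:[20,59] y:[73/2,52] z:[41,101/2] -> hit [41,101/2], descend [17, 34]
    N17 x:[20,29] y:[73/2,51] z:[83/2,97/2] -> miss, prune
    N34 x:[41,59] y:[37,52] z:[41,101/2] -> hit [41,101/2], descend [10, 31]
      N10 x:[41,54] y:[37,44] z:[41,48] -> hit [41,44], descend [3, 29]
        N3 x:[48,54] y:[37,77/2] z:[46,48] -> miss, prune
        N29 x:[41,45] y:[79/2,44] z:[41,93/2] -> hit [41,44], descend [12, 18]
          N12 x:[41,44] y:[41,44] z:[45,93/2] -> miss, prune
          N18 x:[41,45] y:[79/2,85/2] z:[41,43] -> hit [41,85/2] leaf, test {P17@t=41}
      N31 x:[51,59] y:[44,52] z:[87/2,101/2] -> miss, prune
  N27 x:[18,52] y:[75/2,101/2] z:[61/2,81/2] -> hit [75/2,81/2], descend [1, 8]
    N1 x:[27,52] y:[43,101/2] z:[61/2,40] -> miss, prune
    N8 x:[18,40] y:[75/2,44] z:[31,81/2] -> hit [75/2,40], descend [21, 32]
      N21 x:[24,40] y:[75/2,81/2] z:[71/2,81/2] -> hit [75/2,40], descend [28, 38]
        N28 x:[24,36] y:[39,81/2] z:[71/2,75/2] -> miss, prune
        N38 x:[35,40] y:[75/2,79/2] z:[38,81/2] -> hit [38,79/2] leaf, test {P6@t=38}
      N32 x:[18,26] y:[75/2,44] z:[31,36] -> miss, prune

17 AABB tests over nodes [0, 7, 17, 34, 10, 3, 29, 12, 18, 31, 27, 1, 8, 21, 28, 38, 32]; 2 leaves entered; closest P6.

== RESULT ==
17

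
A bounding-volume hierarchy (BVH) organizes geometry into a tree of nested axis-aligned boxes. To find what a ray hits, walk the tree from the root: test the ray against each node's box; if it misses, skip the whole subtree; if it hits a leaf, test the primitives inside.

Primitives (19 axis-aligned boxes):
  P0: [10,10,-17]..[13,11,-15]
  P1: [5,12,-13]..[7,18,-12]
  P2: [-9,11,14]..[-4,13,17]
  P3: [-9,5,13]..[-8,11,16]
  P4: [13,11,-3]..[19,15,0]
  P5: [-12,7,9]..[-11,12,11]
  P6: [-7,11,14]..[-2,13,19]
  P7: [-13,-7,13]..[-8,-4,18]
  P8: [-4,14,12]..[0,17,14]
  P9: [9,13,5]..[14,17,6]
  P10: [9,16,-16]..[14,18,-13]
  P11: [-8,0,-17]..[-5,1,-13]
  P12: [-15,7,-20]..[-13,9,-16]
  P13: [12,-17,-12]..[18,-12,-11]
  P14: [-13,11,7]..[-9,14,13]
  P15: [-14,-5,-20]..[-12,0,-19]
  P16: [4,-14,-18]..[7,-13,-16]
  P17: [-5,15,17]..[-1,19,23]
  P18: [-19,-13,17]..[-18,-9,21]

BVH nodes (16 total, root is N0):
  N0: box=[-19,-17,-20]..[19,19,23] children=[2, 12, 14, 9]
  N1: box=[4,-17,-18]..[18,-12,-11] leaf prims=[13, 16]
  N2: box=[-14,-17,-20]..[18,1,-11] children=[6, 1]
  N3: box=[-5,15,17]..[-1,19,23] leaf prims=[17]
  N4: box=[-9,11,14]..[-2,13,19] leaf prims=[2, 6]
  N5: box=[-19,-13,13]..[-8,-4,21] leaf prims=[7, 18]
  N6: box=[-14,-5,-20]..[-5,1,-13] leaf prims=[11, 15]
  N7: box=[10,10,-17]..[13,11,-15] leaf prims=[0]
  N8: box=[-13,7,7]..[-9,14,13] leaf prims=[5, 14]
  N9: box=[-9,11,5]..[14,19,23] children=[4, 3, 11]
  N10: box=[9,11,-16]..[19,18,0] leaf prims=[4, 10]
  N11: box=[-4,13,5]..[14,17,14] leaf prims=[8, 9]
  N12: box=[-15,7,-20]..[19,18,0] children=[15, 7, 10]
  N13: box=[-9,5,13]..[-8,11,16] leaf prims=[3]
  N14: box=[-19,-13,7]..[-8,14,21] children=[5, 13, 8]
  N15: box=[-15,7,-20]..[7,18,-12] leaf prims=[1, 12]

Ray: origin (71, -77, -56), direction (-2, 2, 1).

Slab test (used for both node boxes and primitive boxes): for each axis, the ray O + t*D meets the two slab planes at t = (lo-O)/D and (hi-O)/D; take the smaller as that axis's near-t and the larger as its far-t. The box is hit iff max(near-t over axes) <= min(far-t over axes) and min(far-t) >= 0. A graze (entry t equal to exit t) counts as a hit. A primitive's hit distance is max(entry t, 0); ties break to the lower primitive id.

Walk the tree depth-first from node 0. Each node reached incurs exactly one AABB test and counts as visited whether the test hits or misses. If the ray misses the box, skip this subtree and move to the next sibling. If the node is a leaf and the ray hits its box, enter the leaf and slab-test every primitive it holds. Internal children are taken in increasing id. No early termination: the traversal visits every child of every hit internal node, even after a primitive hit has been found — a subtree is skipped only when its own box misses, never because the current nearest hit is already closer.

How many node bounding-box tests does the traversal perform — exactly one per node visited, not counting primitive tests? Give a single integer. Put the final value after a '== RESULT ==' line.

Trace the traversal:
N0 x:[26,45] y:[30,48] z:[36,79] -> hit [36,45], descend [2, 9, 12, 14]
  N2 x:[53/2,85/2] y:[30,39] z:[36,45] -> hit [36,39], descend [1, 6]
    N1 x:[53/2,67/2] y:[30,65/2] z:[38,45] -> miss, prune
    N6 x:[38,85/2] y:[36,39] z:[36,43] -> hit [38,39] leaf, test {P11@t=39, P15(miss)}
  N9 x:[57/2,40] y:[44,48] z:[61,79] -> miss, prune
  N12 x:[26,43] y:[42,95/2] z:[36,56] -> hit [42,43], descend [7, 10, 15]
    N7 x:[29,61/2] y:[87/2,44] z:[39,41] -> miss, prune
    N10 x:[26,31] y:[44,95/2] z:[40,56] -> miss, prune
    N15 x:[32,43] y:[42,95/2] z:[36,44] -> hit [42,43] leaf, test {P1(miss), P12(miss)}
  N14 x:[79/2,45] y:[32,91/2] z:[63,77] -> miss, prune

Summary -> nodes [0, 2, 1, 6, 9, 12, 7, 10, 15, 14]; box-tests=10; leaf-entries=2; first=P11

== RESULT ==
10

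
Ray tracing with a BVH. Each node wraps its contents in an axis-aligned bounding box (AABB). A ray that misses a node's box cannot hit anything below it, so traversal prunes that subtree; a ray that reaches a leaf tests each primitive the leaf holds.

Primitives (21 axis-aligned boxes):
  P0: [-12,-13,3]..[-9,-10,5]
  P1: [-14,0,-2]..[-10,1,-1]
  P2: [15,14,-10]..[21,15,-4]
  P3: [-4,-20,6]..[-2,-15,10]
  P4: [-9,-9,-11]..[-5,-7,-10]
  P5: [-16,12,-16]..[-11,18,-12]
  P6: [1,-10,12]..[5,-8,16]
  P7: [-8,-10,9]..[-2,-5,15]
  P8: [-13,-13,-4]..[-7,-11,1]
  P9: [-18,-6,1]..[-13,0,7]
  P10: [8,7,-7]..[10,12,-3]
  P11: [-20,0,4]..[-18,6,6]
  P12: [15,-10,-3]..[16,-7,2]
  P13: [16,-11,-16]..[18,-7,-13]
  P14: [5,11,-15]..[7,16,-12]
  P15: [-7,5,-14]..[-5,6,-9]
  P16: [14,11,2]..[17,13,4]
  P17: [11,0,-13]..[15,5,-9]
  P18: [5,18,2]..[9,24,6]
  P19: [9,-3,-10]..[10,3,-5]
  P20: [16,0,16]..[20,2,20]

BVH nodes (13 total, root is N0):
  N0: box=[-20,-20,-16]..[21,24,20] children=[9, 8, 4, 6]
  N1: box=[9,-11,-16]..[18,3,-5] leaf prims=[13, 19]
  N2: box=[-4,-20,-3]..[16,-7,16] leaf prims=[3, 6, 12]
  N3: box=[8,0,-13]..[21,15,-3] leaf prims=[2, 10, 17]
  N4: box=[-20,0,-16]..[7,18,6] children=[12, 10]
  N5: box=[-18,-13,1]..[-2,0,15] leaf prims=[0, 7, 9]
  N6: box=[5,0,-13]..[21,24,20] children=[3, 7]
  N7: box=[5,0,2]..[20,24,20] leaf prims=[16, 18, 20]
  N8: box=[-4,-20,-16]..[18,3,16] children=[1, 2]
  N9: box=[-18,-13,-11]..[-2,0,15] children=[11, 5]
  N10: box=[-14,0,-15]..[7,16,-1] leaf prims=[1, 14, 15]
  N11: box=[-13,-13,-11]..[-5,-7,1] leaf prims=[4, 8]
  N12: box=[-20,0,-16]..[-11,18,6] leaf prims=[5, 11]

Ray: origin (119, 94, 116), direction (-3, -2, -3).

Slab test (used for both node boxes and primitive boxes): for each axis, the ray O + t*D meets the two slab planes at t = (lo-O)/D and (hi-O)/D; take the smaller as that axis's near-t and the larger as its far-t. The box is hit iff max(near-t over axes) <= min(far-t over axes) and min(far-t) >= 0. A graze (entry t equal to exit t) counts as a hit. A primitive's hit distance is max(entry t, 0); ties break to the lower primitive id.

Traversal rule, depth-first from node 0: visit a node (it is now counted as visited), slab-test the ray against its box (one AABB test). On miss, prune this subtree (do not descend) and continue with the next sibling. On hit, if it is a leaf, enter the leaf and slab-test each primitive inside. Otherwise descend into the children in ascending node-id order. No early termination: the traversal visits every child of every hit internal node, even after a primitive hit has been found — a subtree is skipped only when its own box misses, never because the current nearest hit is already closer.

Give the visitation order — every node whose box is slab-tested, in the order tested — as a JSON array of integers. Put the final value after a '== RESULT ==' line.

Traverse from the root:
N0 x:[98/3,139/3] y:[35,57] z:[32,44] -> hit [35,44], descend [4, 6, 8, 9]
  N4 x:[112/3,139/3] y:[38,47] z:[110/3,44] -> hit [38,44], descend [10, 12]
    N10 x:[112/3,133/3] y:[39,47] z:[39,131/3] -> hit [39,131/3] leaf, test {P1(miss), P14(miss), P15(miss)}
    N12 x:[130/3,139/3] y:[38,47] z:[110/3,44] -> hit [130/3,44] leaf, test {P5(miss), P11(miss)}
  N6 x:[98/3,38] y:[35,47] z:[32,43] -> hit [35,38], descend [3, 7]
    N3 x:[98/3,37] y:[79/2,47] z:[119/3,43] -> miss, prune
    N7 x:[33,38] y:[35,47] z:[32,38] -> hit [35,38] leaf, test {P16(miss), P18@t=110/3, P20(miss)}
  N8 x:[101/3,41] y:[91/2,57] z:[100/3,44] -> miss, prune
  N9 x:[121/3,137/3] y:[47,107/2] z:[101/3,127/3] -> miss, prune

Visited [0, 4, 10, 12, 6, 3, 7, 8, 9]. Tests: 9 box, 3 leaf. Nearest: P18.

== RESULT ==
[0, 4, 10, 12, 6, 3, 7, 8, 9]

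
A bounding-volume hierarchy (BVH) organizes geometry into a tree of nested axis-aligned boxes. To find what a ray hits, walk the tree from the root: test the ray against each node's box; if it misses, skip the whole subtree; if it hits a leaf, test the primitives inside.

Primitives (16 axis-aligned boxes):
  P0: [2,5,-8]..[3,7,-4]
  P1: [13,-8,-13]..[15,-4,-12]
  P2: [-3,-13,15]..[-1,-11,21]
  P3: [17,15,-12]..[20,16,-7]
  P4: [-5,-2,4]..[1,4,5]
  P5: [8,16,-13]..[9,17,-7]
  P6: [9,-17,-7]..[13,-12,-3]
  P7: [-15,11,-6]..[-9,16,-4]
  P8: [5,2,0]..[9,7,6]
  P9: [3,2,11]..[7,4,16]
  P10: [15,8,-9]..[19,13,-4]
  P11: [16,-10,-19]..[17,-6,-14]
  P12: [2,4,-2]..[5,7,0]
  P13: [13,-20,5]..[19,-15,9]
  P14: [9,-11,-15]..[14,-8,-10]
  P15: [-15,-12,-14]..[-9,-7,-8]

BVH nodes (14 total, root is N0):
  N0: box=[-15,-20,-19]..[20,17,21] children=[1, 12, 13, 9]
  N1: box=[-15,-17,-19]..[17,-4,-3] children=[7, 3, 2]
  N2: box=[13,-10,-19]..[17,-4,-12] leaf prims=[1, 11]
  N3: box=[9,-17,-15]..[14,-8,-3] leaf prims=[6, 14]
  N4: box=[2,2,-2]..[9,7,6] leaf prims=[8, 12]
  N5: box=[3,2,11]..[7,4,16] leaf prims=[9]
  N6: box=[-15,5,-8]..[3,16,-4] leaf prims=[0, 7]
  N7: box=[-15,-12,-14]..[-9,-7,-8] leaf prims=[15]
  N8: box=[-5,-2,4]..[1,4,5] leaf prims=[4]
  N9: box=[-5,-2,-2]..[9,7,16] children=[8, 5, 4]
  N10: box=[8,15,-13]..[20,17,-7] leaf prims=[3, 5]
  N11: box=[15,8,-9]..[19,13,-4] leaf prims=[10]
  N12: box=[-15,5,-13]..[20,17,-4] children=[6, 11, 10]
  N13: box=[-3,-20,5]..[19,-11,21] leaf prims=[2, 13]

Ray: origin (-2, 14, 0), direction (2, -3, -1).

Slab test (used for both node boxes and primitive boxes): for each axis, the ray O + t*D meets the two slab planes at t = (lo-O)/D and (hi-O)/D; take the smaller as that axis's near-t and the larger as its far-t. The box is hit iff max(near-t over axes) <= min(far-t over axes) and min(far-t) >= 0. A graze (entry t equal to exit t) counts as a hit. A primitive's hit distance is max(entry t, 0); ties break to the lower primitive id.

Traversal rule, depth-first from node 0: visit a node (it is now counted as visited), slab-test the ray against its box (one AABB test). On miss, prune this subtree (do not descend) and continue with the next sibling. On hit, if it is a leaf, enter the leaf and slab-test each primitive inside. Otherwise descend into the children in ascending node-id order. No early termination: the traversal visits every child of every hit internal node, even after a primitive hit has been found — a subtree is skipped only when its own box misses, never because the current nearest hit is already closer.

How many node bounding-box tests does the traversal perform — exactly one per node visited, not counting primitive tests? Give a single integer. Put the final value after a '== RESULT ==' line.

Walk:
N0 x:[-13/2,11] y:[-1,34/3] z:[-21,19] -> hit [-1,11], descend [1, 9, 12, 13]
  N1 x:[-13/2,19/2] y:[6,31/3] z:[3,19] -> hit [6,19/2], descend [2, 3, 7]
    N2 x:[15/2,19/2] y:[6,8] z:[12,19] -> miss, prune
    N3 x:[11/2,8] y:[22/3,31/3] z:[3,15] -> hit [22/3,8] leaf, test {P6(miss), P14(miss)}
    N7 x:[-13/2,-7/2] y:[7,26/3] z:[8,14] -> miss, prune
  N9 x:[-3/2,11/2] y:[7/3,16/3] z:[-16,2] -> miss, prune
  N12 x:[-13/2,11] y:[-1,3] z:[4,13] -> miss, prune
  N13 x:[-1/2,21/2] y:[25/3,34/3] z:[-21,-5] -> miss, prune

8 AABB tests over nodes [0, 1, 2, 3, 7, 9, 12, 13]; 1 leaf entered; closest miss.

== RESULT ==
8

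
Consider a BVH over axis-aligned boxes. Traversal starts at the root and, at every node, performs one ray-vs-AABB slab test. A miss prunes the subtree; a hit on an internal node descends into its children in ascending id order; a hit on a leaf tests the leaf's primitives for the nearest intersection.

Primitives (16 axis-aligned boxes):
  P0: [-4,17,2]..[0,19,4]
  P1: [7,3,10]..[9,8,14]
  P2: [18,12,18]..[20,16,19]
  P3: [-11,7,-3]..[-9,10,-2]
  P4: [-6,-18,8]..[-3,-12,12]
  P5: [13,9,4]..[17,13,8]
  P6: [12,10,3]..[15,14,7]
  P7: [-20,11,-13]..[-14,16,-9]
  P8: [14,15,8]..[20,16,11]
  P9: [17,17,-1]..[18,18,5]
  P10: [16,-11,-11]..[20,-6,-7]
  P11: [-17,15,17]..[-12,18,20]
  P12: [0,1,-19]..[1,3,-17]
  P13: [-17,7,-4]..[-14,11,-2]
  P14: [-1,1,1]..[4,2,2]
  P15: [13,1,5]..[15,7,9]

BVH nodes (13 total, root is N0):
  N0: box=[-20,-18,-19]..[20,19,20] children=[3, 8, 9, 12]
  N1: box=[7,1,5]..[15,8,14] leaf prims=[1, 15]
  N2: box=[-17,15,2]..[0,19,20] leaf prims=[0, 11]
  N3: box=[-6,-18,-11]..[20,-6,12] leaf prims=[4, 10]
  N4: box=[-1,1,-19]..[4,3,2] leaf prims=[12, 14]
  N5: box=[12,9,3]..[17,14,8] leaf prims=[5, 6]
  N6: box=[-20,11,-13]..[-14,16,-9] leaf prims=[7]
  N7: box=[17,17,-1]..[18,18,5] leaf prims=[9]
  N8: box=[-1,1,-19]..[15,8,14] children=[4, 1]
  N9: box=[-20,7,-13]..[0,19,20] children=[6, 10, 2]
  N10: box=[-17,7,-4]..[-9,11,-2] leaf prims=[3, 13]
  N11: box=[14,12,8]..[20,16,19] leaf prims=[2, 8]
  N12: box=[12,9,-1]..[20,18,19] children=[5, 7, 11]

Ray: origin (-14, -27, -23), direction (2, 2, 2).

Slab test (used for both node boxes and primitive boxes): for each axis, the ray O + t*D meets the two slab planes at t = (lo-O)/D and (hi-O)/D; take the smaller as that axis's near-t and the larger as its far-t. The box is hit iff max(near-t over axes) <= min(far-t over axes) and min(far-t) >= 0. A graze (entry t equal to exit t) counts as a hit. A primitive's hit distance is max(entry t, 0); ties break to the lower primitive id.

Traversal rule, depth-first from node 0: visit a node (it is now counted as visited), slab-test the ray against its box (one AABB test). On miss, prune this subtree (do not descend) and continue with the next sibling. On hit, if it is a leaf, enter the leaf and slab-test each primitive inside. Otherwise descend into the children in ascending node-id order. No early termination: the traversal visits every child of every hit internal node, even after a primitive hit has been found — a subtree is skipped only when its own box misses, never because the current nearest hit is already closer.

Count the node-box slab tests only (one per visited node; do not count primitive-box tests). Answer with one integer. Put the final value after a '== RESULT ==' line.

Traverse from the root:
N0 x:[-3,17] y:[9/2,23] z:[2,43/2] -> hit [9/2,17], descend [3, 8, 9, 12]
  N3 x:[4,17] y:[9/2,21/2] z:[6,35/2] -> hit [6,21/2] leaf, test {P4(miss), P10(miss)}
  N8 x:[13/2,29/2] y:[14,35/2] z:[2,37/2] -> hit [14,29/2], descend [1, 4]
    N1 x:[21/2,29/2] y:[14,35/2] z:[14,37/2] -> hit [14,29/2] leaf, test {P1(miss), P15@t=14}
    N4 x:[13/2,9] y:[14,15] z:[2,25/2] -> miss, prune
  N9 x:[-3,7] y:[17,23] z:[5,43/2] -> miss, prune
  N12 x:[13,17] y:[18,45/2] z:[11,21] -> miss, prune

Visited [0, 3, 8, 1, 4, 9, 12]. Tests: 7 box, 2 leaf. Nearest: P15.

== RESULT ==
7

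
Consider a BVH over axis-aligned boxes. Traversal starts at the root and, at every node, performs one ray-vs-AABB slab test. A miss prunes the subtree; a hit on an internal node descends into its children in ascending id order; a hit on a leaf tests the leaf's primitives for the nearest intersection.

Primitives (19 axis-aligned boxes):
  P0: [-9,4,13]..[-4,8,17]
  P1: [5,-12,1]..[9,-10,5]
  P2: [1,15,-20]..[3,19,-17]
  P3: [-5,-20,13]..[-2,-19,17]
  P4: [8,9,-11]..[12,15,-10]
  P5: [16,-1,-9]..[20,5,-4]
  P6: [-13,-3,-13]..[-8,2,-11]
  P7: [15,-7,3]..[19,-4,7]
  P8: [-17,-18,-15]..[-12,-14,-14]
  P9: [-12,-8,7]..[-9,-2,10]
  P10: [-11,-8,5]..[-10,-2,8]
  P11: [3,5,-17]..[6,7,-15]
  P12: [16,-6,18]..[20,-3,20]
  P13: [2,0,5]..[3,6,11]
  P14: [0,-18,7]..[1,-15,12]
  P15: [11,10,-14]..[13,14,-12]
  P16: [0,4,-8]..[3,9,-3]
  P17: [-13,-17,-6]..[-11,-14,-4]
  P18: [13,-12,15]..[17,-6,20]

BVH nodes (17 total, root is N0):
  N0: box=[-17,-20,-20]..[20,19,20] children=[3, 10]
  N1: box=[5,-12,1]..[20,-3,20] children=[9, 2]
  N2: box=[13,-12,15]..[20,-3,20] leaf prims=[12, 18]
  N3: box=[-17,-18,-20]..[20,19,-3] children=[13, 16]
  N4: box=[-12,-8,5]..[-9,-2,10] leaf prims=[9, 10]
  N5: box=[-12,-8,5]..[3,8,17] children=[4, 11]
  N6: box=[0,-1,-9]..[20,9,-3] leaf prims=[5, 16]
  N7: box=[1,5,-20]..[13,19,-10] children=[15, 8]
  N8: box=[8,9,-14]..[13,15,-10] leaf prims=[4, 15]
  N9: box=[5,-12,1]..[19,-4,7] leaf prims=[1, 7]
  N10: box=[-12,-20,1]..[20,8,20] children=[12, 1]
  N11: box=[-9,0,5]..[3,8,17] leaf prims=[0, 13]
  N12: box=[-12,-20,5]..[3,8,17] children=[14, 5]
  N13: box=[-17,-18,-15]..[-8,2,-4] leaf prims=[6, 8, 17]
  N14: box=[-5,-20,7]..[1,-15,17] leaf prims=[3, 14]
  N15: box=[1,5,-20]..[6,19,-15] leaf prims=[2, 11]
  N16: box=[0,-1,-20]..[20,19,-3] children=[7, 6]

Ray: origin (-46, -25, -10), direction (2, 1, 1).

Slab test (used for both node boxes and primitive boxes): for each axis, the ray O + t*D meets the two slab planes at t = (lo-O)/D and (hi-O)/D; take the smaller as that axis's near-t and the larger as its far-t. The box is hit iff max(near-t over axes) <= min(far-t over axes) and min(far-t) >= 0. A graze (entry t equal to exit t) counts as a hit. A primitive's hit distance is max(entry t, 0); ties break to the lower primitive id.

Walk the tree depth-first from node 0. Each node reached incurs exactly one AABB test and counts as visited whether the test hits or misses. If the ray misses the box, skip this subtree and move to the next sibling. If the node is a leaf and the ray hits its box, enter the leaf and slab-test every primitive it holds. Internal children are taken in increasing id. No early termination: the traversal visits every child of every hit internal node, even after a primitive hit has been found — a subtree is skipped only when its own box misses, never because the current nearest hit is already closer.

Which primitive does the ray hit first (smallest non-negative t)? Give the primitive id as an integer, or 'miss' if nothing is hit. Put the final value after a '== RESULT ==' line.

Traverse from the root:
N0 x:[29/2,33] y:[5,44] z:[-10,30] -> hit [29/2,30], descend [3, 10]
  N3 x:[29/2,33] y:[7,44] z:[-10,7] -> miss, prune
  N10 x:[17,33] y:[5,33] z:[11,30] -> hit [17,30], descend [1, 12]
    N1 x:[51/2,33] y:[13,22] z:[11,30] -> miss, prune
    N12 x:[17,49/2] y:[5,33] z:[15,27] -> hit [17,49/2], descend [5, 14]
      N5 x:[17,49/2] y:[17,33] z:[15,27] -> hit [17,49/2], descend [4, 11]
        N4 x:[17,37/2] y:[17,23] z:[15,20] -> hit [17,37/2] leaf, test {P9@t=17, P10@t=35/2}
        N11 x:[37/2,49/2] y:[25,33] z:[15,27] -> miss, prune
      N14 x:[41/2,47/2] y:[5,10] z:[17,27] -> miss, prune

9 AABB tests over nodes [0, 3, 10, 1, 12, 5, 4, 11, 14]; 1 leaf entered; closest P9.

== RESULT ==
9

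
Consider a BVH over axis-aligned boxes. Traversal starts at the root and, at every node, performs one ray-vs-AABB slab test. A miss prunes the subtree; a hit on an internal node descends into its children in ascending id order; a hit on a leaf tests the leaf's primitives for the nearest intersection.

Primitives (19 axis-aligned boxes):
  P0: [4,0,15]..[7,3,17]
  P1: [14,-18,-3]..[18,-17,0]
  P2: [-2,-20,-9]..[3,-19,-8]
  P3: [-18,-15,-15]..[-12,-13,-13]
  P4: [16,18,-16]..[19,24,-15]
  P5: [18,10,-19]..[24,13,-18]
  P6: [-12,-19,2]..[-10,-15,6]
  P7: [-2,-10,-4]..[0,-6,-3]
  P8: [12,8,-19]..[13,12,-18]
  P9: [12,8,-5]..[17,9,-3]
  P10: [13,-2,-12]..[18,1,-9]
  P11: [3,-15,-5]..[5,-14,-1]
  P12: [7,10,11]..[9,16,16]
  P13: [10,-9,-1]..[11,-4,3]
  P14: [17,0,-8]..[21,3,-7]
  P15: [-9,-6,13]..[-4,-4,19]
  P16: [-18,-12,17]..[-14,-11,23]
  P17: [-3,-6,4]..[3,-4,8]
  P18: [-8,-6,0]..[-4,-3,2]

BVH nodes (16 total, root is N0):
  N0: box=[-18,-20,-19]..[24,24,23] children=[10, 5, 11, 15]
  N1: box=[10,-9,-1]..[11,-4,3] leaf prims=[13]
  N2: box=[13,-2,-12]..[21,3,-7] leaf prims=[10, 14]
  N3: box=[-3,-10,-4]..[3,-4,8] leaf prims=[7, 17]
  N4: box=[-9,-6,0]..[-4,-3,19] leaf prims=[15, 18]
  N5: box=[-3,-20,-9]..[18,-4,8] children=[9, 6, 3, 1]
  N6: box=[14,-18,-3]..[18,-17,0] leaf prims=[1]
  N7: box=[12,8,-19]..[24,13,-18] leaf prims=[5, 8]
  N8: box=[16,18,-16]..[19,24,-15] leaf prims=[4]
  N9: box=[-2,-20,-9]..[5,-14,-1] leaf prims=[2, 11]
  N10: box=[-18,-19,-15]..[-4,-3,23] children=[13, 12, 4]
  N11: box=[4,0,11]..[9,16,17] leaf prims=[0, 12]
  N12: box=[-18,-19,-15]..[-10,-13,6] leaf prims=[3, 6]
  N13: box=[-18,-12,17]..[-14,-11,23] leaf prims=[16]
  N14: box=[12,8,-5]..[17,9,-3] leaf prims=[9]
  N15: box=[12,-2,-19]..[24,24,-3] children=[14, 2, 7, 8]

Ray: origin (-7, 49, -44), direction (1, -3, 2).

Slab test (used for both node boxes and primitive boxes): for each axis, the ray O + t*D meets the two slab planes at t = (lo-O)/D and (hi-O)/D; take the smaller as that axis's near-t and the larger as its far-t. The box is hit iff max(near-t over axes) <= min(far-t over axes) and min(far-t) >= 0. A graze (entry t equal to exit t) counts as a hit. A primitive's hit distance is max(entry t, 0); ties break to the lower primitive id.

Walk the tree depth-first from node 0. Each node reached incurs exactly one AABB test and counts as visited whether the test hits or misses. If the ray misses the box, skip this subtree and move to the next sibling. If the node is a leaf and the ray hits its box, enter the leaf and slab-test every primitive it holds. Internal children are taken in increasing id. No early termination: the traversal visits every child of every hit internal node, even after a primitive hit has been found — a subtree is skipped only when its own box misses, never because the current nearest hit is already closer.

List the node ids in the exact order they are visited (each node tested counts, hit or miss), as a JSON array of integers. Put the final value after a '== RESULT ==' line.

Trace the traversal:
N0 x:[-11,31] y:[25/3,23] z:[25/2,67/2] -> hit [25/2,23], descend [5, 10, 11, 15]
  N5 x:[4,25] y:[53/3,23] z:[35/2,26] -> hit [53/3,23], descend [1, 3, 6, 9]
    N1 x:[17,18] y:[53/3,58/3] z:[43/2,47/2] -> miss, prune
    N3 x:[4,10] y:[53/3,59/3] z:[20,26] -> miss, prune
    N6 x:[21,25] y:[22,67/3] z:[41/2,22] -> hit [22,22] leaf, test {P1@t=22}
    N9 x:[5,12] y:[21,23] z:[35/2,43/2] -> miss, prune
  N10 x:[-11,3] y:[52/3,68/3] z:[29/2,67/2] -> miss, prune
  N11 x:[11,16] y:[11,49/3] z:[55/2,61/2] -> miss, prune
  N15 x:[19,31] y:[25/3,17] z:[25/2,41/2] -> miss, prune

9 AABB tests over nodes [0, 5, 1, 3, 6, 9, 10, 11, 15]; 1 leaf entered; closest P1.

== RESULT ==
[0, 5, 1, 3, 6, 9, 10, 11, 15]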